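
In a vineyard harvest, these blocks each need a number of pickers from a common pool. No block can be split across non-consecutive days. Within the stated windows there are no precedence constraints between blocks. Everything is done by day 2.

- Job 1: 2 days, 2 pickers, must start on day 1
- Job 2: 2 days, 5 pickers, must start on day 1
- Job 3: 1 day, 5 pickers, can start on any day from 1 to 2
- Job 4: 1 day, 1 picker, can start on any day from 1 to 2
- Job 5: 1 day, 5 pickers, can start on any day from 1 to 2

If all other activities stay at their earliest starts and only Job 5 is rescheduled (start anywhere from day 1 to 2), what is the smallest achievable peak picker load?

13

Job 5@1: d1:18  d2:7 → peak 18
Job 5@2: d1:13  d2:12 → peak 13
Best is Job 5@2, peak 13.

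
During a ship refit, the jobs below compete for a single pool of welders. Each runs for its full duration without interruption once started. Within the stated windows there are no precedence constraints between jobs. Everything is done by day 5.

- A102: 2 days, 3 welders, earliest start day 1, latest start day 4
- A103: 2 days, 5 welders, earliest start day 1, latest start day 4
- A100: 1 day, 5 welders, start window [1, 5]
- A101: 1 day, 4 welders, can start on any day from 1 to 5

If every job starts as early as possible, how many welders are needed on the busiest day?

17

Early-start schedule: A102@1, A103@1, A100@1, A101@1.
Load per day: day 1: 17, day 2: 8, day 3: 0, day 4: 0, day 5: 0.
Peak is 17.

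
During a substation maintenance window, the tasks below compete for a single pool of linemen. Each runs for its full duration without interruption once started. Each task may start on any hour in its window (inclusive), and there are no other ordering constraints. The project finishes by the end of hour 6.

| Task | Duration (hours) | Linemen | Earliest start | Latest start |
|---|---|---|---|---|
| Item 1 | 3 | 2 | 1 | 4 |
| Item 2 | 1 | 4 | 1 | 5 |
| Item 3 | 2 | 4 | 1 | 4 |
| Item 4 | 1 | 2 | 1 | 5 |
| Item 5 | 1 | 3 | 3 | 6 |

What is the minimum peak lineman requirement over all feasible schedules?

5

Early-start (Item 1@1, Item 2@1, Item 3@1, Item 4@1, Item 5@3) gives peak 12: h1:12  h2:6  h3:5  h4:0  h5:0  h6:0.
Shift Item 1→4, Item 3→2, Item 4→4, Item 5→5.
Schedule Item 1@4, Item 2@1, Item 3@2, Item 4@4, Item 5@5: h1:4  h2:4  h3:4  h4:4  h5:5  h6:2 — peak 5.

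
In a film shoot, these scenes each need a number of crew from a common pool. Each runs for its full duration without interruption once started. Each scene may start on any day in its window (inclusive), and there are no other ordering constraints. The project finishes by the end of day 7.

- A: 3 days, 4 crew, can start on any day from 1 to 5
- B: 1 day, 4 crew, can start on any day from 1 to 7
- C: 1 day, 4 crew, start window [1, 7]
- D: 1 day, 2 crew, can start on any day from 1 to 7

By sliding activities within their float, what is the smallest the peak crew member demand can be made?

4

Early-start (A@1, B@1, C@1, D@1) gives peak 14: d1:14  d2:4  d3:4  d4:0  d5:0  d6:0  d7:0.
Shift B→4, C→5, D→6.
Schedule A@1, B@4, C@5, D@6: d1:4  d2:4  d3:4  d4:4  d5:4  d6:2  d7:0 — peak 4.
Total crew member-days = 22 over 7 days ⇒ peak ≥ ⌈22/7⌉ = 4, so 4 is optimal.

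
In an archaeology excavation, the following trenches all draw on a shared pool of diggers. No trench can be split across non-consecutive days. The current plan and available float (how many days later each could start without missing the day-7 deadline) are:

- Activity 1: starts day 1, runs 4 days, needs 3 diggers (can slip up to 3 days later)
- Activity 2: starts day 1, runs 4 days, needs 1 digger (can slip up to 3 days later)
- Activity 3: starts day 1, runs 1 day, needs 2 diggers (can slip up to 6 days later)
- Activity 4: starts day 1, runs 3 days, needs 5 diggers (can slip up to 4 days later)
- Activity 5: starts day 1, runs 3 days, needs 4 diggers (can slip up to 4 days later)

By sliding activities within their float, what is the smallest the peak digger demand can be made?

7

Early-start (Activity 1@1, Activity 2@1, Activity 3@1, Activity 4@1, Activity 5@1) gives peak 15: d1:15  d2:13  d3:13  d4:4  d5:0  d6:0  d7:0.
Shift Activity 2→4, Activity 3→4, Activity 4→5.
Schedule Activity 1@1, Activity 2@4, Activity 3@4, Activity 4@5, Activity 5@1: d1:7  d2:7  d3:7  d4:6  d5:6  d6:6  d7:6 — peak 7.
Total digger-days = 45 over 7 days ⇒ peak ≥ ⌈45/7⌉ = 7, so 7 is optimal.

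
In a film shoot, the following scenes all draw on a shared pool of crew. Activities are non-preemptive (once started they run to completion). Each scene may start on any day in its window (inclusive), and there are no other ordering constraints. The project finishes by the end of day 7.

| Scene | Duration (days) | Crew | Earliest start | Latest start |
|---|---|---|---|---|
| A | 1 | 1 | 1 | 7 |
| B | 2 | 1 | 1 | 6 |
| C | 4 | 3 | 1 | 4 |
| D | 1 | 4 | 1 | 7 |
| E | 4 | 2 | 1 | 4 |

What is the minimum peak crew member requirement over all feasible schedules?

5

Early-start (A@1, B@1, C@1, D@1, E@1) gives peak 11: d1:11  d2:6  d3:5  d4:5  d5:0  d6:0  d7:0.
Shift D→7, E→3.
Schedule A@1, B@1, C@1, D@7, E@3: d1:5  d2:4  d3:5  d4:5  d5:2  d6:2  d7:4 — peak 5.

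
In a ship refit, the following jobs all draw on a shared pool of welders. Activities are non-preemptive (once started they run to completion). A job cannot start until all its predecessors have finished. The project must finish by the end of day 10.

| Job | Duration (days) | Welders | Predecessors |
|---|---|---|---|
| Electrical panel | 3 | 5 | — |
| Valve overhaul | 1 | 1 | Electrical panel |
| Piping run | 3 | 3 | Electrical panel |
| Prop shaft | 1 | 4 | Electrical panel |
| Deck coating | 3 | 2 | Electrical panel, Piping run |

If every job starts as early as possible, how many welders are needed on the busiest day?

8

Early-start schedule: Electrical panel@1, Valve overhaul@4, Piping run@4, Prop shaft@4, Deck coating@7.
Load per day: day 1: 5, day 2: 5, day 3: 5, day 4: 8, day 5: 3, day 6: 3, day 7: 2, day 8: 2, day 9: 2, day 10: 0.
Peak is 8.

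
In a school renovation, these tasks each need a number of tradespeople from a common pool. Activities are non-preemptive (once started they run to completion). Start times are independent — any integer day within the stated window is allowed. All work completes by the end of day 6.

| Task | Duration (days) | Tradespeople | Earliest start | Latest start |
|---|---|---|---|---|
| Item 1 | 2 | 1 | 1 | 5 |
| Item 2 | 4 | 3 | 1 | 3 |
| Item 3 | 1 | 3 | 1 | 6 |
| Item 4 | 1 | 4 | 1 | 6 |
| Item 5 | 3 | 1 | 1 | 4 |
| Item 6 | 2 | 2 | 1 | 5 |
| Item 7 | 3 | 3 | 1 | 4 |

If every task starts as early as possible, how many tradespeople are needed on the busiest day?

Early-start schedule: Item 1@1, Item 2@1, Item 3@1, Item 4@1, Item 5@1, Item 6@1, Item 7@1.
Load per day: day 1: 17, day 2: 10, day 3: 7, day 4: 3, day 5: 0, day 6: 0.
Peak is 17.

17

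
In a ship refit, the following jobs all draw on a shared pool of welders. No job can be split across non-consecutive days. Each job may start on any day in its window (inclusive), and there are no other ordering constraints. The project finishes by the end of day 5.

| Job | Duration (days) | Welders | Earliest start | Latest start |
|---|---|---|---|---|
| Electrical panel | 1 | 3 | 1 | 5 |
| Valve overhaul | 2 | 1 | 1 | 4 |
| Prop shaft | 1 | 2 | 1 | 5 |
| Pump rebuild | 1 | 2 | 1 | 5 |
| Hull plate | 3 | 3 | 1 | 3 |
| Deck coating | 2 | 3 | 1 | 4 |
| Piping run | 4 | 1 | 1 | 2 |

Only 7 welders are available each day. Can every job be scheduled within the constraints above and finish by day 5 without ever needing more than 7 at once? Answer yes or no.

Schedule Electrical panel@1, Valve overhaul@2, Prop shaft@4, Pump rebuild@5, Hull plate@1, Deck coating@4, Piping run@2: d1:6  d2:5  d3:5  d4:6  d5:6 — peak 6 ≤ 7.

yes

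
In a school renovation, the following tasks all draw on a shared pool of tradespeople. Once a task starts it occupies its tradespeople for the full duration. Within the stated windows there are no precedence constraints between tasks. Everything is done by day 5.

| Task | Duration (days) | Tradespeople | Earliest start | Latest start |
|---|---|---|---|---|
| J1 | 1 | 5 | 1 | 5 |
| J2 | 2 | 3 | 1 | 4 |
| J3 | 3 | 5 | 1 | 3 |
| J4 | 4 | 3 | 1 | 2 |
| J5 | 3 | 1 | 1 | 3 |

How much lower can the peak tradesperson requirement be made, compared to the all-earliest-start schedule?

Early-start peak: d1:17  d2:12  d3:9  d4:3  d5:0 ⇒ 17.
Leveled (J1@1, J2@1, J3@3, J4@2, J5@1): d1:9  d2:7  d3:9  d4:8  d5:8 ⇒ 9.
Reduction 17 − 9 = 8.

8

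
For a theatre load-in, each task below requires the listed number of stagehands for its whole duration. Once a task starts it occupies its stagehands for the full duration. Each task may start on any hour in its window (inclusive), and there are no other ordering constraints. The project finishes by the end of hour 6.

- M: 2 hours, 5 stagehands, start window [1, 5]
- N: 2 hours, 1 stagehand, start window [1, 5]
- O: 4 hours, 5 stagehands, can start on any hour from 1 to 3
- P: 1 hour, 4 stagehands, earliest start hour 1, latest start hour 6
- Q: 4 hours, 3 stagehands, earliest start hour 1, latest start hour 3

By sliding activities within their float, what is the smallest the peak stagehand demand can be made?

9

Early-start (M@1, N@1, O@1, P@1, Q@1) gives peak 18: h1:18  h2:14  h3:8  h4:8  h5:0  h6:0.
Shift O→3, P→5.
Schedule M@1, N@1, O@3, P@5, Q@1: h1:9  h2:9  h3:8  h4:8  h5:9  h6:5 — peak 9.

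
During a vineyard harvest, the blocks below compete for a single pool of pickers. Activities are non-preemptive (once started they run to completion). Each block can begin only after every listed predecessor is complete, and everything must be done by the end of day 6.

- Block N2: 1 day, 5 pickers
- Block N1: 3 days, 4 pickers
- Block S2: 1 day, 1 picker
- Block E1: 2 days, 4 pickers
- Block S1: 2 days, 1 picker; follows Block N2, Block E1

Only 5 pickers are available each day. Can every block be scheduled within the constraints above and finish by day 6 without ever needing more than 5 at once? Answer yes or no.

yes

Schedule Block N2@1, Block N1@4, Block S2@2, Block E1@2, Block S1@4: d1:5  d2:5  d3:4  d4:5  d5:5  d6:4 — peak 5 ≤ 5.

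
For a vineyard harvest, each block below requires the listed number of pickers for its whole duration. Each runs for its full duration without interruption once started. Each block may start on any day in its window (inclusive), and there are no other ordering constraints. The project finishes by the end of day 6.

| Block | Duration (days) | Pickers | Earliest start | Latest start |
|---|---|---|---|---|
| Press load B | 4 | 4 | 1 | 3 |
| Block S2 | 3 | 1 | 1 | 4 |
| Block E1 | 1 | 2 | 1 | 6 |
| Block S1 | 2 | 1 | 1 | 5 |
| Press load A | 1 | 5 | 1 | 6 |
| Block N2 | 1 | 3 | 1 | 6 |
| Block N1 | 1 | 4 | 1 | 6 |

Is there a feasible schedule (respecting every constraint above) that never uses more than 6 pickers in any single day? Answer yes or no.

The minimum achievable peak is 7; 6 < 7, so no feasible schedule stays within the cap.

no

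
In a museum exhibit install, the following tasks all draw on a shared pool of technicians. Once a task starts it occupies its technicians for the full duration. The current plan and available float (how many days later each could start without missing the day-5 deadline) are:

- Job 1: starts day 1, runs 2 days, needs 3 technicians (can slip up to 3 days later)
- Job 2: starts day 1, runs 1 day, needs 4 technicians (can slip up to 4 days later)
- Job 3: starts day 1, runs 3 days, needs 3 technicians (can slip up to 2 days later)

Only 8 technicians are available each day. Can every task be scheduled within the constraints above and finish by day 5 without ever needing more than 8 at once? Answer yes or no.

Schedule Job 1@1, Job 2@4, Job 3@1: d1:6  d2:6  d3:3  d4:4  d5:0 — peak 6 ≤ 8.

yes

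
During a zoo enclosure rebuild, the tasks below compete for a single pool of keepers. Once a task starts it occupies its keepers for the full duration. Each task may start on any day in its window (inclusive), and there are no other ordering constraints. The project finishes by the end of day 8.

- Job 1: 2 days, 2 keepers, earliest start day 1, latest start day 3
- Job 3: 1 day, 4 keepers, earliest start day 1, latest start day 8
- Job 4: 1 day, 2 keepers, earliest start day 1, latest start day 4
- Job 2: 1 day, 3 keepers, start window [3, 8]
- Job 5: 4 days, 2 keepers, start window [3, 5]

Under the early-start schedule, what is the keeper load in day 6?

2

At early start, day 6 has: Job 5.
Demand: 2 = 2.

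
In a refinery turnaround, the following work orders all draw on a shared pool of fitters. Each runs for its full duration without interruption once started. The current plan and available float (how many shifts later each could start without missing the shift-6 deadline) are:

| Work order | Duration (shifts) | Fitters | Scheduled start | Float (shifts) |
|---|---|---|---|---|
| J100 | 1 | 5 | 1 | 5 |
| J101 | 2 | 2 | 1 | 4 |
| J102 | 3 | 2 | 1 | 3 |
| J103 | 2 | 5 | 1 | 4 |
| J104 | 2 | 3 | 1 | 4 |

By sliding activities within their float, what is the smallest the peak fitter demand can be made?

7

Early-start (J100@1, J101@1, J102@1, J103@1, J104@1) gives peak 17: s1:17  s2:12  s3:2  s4:0  s5:0  s6:0.
Shift J102→2, J103→3, J104→5.
Schedule J100@1, J101@1, J102@2, J103@3, J104@5: s1:7  s2:4  s3:7  s4:7  s5:3  s6:3 — peak 7.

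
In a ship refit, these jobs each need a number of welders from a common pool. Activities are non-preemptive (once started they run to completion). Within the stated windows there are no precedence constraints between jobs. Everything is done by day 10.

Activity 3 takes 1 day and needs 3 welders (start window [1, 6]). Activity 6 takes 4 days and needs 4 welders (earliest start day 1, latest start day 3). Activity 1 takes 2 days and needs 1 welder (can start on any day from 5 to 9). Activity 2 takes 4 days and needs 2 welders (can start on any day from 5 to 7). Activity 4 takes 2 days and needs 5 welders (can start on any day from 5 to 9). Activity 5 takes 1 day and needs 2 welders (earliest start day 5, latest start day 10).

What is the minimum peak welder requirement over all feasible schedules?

5

Early-start (Activity 3@1, Activity 6@1, Activity 1@5, Activity 2@5, Activity 4@5, Activity 5@5) gives peak 10: d1:7  d2:4  d3:4  d4:4  d5:10  d6:8  d7:2  d8:2  d9:0  d10:0.
Shift Activity 3→5, Activity 1→6, Activity 4→9, Activity 5→6.
Schedule Activity 3@5, Activity 6@1, Activity 1@6, Activity 2@5, Activity 4@9, Activity 5@6: d1:4  d2:4  d3:4  d4:4  d5:5  d6:5  d7:3  d8:2  d9:5  d10:5 — peak 5.
Total welder-days = 41 over 10 days ⇒ peak ≥ ⌈41/10⌉ = 5, so 5 is optimal.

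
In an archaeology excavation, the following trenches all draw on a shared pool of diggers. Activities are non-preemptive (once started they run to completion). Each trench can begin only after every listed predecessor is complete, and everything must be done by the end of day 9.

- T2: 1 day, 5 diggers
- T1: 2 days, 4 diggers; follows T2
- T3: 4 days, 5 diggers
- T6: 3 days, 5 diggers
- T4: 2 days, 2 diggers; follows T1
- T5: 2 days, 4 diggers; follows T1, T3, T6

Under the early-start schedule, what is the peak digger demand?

Early-start schedule: T2@1, T1@2, T3@1, T6@1, T4@4, T5@5.
Load per day: day 1: 15, day 2: 14, day 3: 14, day 4: 7, day 5: 6, day 6: 4, day 7: 0, day 8: 0, day 9: 0.
Peak is 15.

15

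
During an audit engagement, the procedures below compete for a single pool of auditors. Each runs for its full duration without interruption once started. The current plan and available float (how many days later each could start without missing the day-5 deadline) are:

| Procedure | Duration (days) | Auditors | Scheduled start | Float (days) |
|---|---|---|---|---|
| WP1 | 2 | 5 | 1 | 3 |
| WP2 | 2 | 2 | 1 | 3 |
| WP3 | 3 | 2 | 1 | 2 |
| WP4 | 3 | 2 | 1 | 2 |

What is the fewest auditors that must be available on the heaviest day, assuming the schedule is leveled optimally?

6

Early-start (WP1@1, WP2@1, WP3@1, WP4@1) gives peak 11: d1:11  d2:11  d3:4  d4:0  d5:0.
Shift WP2→3, WP3→3, WP4→3.
Schedule WP1@1, WP2@3, WP3@3, WP4@3: d1:5  d2:5  d3:6  d4:6  d5:4 — peak 6.
Total auditor-days = 26 over 5 days ⇒ peak ≥ ⌈26/5⌉ = 6, so 6 is optimal.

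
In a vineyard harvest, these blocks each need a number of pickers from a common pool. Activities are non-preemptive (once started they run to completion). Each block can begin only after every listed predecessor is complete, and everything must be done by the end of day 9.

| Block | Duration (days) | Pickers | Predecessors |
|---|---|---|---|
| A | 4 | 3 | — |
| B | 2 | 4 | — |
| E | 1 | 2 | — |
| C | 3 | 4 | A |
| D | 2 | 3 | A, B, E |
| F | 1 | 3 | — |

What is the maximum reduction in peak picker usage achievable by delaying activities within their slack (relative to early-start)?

5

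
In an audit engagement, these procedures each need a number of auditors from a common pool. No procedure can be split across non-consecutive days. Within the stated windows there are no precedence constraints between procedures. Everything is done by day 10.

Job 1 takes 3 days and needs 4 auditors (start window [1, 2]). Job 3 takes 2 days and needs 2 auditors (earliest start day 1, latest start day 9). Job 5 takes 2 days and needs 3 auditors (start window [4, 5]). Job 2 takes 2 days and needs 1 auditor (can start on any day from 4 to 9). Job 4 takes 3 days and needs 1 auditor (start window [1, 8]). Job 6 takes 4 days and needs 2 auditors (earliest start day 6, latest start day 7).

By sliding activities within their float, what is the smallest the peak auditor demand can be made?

Early-start (Job 1@1, Job 3@1, Job 5@4, Job 2@4, Job 4@1, Job 6@6) gives peak 7: d1:7  d2:7  d3:5  d4:4  d5:4  d6:2  d7:2  d8:2  d9:2  d10:0.
Shift Job 3→6, Job 4→8.
Schedule Job 1@1, Job 3@6, Job 5@4, Job 2@4, Job 4@8, Job 6@6: d1:4  d2:4  d3:4  d4:4  d5:4  d6:4  d7:4  d8:3  d9:3  d10:1 — peak 4.
Total auditor-days = 35 over 10 days ⇒ peak ≥ ⌈35/10⌉ = 4, so 4 is optimal.

4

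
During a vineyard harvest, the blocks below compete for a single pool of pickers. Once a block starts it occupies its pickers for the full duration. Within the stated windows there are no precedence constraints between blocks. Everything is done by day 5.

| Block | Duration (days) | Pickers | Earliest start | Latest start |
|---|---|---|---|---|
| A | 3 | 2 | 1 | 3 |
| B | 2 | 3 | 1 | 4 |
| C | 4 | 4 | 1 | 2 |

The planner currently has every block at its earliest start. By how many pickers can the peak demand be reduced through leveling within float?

2

Early-start peak: d1:9  d2:9  d3:6  d4:4  d5:0 ⇒ 9.
Leveled (A@1, B@4, C@1): d1:6  d2:6  d3:6  d4:7  d5:3 ⇒ 7.
Reduction 9 − 7 = 2.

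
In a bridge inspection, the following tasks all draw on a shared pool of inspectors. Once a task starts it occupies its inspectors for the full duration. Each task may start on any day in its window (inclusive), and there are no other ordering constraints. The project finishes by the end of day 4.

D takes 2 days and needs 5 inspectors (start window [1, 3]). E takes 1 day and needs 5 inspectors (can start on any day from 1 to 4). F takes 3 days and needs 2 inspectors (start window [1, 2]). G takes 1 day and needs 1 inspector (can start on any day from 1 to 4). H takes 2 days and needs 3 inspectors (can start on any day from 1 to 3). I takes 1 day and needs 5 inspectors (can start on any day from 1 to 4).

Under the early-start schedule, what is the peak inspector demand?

21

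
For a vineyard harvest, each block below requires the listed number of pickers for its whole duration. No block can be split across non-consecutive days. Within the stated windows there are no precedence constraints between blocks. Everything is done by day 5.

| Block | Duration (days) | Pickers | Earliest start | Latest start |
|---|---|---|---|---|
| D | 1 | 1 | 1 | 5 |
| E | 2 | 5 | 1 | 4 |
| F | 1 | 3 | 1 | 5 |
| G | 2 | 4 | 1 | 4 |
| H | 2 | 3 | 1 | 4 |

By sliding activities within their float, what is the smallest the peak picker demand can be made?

7

Early-start (D@1, E@1, F@1, G@1, H@1) gives peak 16: d1:16  d2:12  d3:0  d4:0  d5:0.
Shift F→3, G→3, H→4.
Schedule D@1, E@1, F@3, G@3, H@4: d1:6  d2:5  d3:7  d4:7  d5:3 — peak 7.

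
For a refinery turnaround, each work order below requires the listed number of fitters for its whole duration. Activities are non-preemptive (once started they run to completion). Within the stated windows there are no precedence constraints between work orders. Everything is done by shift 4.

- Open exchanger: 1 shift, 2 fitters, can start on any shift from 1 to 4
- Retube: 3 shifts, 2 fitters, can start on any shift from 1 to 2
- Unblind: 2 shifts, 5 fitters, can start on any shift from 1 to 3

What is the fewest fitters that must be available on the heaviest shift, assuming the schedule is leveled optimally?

7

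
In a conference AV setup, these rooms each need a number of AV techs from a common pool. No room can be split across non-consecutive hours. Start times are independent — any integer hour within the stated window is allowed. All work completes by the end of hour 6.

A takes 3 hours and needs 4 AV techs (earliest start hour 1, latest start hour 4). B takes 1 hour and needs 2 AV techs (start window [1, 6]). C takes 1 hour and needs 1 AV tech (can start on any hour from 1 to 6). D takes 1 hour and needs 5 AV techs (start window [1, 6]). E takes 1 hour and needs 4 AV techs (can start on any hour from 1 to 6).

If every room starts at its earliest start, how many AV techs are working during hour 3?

At early start, hour 3 has: A.
Demand: 4 = 4.

4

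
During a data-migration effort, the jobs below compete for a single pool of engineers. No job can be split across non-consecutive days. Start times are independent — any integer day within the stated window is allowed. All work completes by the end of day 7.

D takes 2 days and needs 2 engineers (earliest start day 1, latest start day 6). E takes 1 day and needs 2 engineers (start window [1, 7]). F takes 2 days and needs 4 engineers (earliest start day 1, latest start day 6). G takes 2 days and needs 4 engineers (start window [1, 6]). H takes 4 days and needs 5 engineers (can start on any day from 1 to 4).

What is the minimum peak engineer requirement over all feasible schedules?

Early-start (D@1, E@1, F@1, G@1, H@1) gives peak 17: d1:17  d2:15  d3:5  d4:5  d5:0  d6:0  d7:0.
Shift F→6, G→6, H→2.
Schedule D@1, E@1, F@6, G@6, H@2: d1:4  d2:7  d3:5  d4:5  d5:5  d6:8  d7:8 — peak 8.

8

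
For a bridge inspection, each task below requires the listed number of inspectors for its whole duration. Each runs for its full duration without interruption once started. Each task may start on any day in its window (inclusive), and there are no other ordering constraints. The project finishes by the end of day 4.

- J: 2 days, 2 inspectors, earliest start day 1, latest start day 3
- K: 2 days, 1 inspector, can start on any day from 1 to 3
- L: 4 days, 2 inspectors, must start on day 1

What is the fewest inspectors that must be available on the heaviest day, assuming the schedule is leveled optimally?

4

Early-start (J@1, K@1, L@1) gives peak 5: d1:5  d2:5  d3:2  d4:2.
Shift K→3.
Schedule J@1, K@3, L@1: d1:4  d2:4  d3:3  d4:3 — peak 4.
Total inspector-days = 14 over 4 days ⇒ peak ≥ ⌈14/4⌉ = 4, so 4 is optimal.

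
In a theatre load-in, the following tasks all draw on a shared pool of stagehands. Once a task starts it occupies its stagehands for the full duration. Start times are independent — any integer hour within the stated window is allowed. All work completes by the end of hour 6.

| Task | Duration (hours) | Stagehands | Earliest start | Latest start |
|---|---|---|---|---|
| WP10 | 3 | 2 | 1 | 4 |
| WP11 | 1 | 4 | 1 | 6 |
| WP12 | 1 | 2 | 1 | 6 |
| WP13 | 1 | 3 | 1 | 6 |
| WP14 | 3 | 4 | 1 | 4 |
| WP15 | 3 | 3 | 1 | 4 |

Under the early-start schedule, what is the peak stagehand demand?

18

Early-start schedule: WP10@1, WP11@1, WP12@1, WP13@1, WP14@1, WP15@1.
Load per hour: hour 1: 18, hour 2: 9, hour 3: 9, hour 4: 0, hour 5: 0, hour 6: 0.
Peak is 18.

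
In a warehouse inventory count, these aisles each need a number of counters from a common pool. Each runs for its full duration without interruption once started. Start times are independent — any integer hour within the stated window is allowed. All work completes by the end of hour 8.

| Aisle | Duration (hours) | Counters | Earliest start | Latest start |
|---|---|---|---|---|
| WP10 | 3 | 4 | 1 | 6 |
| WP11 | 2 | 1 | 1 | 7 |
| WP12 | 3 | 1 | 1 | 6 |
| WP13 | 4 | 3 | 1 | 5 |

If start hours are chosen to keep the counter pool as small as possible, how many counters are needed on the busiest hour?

4

Early-start (WP10@1, WP11@1, WP12@1, WP13@1) gives peak 9: h1:9  h2:9  h3:8  h4:3  h5:0  h6:0  h7:0  h8:0.
Shift WP11→4, WP12→6, WP13→4.
Schedule WP10@1, WP11@4, WP12@6, WP13@4: h1:4  h2:4  h3:4  h4:4  h5:4  h6:4  h7:4  h8:1 — peak 4.
Total counter-hours = 29 over 8 hours ⇒ peak ≥ ⌈29/8⌉ = 4, so 4 is optimal.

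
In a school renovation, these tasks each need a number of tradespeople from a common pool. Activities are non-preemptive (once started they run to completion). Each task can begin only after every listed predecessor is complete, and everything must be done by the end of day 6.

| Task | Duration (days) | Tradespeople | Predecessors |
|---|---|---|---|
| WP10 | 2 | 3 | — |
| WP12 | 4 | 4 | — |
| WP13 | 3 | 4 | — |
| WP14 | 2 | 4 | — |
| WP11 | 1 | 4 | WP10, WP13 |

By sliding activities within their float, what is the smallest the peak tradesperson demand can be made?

8

Early-start (WP10@1, WP12@1, WP13@1, WP14@1, WP11@4) gives peak 15: d1:15  d2:15  d3:8  d4:8  d5:0  d6:0.
Shift WP13→3, WP14→5, WP11→6.
Schedule WP10@1, WP12@1, WP13@3, WP14@5, WP11@6: d1:7  d2:7  d3:8  d4:8  d5:8  d6:8 — peak 8.
Total tradesperson-days = 46 over 6 days ⇒ peak ≥ ⌈46/6⌉ = 8, so 8 is optimal.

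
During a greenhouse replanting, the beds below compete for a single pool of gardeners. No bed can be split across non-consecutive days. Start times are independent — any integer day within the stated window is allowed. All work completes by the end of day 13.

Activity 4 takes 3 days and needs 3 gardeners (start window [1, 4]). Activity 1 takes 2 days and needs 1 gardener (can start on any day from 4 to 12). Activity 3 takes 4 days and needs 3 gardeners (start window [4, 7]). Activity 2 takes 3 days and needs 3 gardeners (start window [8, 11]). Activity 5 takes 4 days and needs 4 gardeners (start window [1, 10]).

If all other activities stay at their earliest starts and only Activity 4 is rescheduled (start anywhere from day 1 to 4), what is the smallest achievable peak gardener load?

8

Activity 4@1: d1:7  d2:7  d3:7  d4:8  d5:4  d6:3  d7:3  d8:3  d9:3  d10:3  d11:0  d12:0  d13:0 → peak 8
Activity 4@2: d1:4  d2:7  d3:7  d4:11  d5:4  d6:3  d7:3  d8:3  d9:3  d10:3  d11:0  d12:0  d13:0 → peak 11
Activity 4@3: d1:4  d2:4  d3:7  d4:11  d5:7  d6:3  d7:3  d8:3  d9:3  d10:3  d11:0  d12:0  d13:0 → peak 11
Activity 4@4: d1:4  d2:4  d3:4  d4:11  d5:7  d6:6  d7:3  d8:3  d9:3  d10:3  d11:0  d12:0  d13:0 → peak 11
Best is Activity 4@1, peak 8.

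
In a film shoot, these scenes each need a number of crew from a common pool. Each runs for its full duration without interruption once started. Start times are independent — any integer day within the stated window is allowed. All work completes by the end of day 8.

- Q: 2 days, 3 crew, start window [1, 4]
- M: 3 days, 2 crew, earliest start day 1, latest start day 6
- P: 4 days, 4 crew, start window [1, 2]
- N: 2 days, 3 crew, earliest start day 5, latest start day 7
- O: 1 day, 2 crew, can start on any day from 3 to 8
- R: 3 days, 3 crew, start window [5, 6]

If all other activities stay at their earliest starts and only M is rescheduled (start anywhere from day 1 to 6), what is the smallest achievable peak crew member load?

8

M@1: d1:9  d2:9  d3:8  d4:4  d5:6  d6:6  d7:3  d8:0 → peak 9
M@2: d1:7  d2:9  d3:8  d4:6  d5:6  d6:6  d7:3  d8:0 → peak 9
M@3: d1:7  d2:7  d3:8  d4:6  d5:8  d6:6  d7:3  d8:0 → peak 8
M@4: d1:7  d2:7  d3:6  d4:6  d5:8  d6:8  d7:3  d8:0 → peak 8
M@5: d1:7  d2:7  d3:6  d4:4  d5:8  d6:8  d7:5  d8:0 → peak 8
M@6: d1:7  d2:7  d3:6  d4:4  d5:6  d6:8  d7:5  d8:2 → peak 8
Best is M@3, peak 8.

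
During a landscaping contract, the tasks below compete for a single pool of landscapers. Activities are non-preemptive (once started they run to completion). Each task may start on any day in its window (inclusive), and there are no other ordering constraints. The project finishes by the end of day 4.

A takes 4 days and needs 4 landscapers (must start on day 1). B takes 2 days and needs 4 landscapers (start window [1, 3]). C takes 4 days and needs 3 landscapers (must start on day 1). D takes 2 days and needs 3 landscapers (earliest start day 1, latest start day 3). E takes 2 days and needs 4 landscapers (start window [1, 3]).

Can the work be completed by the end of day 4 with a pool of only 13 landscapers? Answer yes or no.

The minimum achievable peak is 14; 13 < 14, so no feasible schedule stays within the cap.

no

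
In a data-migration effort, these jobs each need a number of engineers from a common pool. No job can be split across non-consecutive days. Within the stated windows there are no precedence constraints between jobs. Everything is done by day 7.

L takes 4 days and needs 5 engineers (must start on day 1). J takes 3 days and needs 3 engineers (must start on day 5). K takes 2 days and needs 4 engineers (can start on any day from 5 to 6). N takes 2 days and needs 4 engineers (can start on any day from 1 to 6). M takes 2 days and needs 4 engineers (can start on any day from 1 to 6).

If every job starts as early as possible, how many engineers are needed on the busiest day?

13

Early-start schedule: L@1, J@5, K@5, N@1, M@1.
Load per day: day 1: 13, day 2: 13, day 3: 5, day 4: 5, day 5: 7, day 6: 7, day 7: 3.
Peak is 13.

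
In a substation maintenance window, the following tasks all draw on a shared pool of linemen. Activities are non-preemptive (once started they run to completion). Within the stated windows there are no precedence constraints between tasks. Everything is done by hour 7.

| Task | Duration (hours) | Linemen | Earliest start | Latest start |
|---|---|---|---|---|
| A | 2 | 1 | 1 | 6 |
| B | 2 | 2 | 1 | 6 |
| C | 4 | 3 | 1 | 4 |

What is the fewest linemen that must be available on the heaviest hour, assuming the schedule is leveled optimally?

3

Early-start (A@1, B@1, C@1) gives peak 6: h1:6  h2:6  h3:3  h4:3  h5:0  h6:0  h7:0.
Shift C→3.
Schedule A@1, B@1, C@3: h1:3  h2:3  h3:3  h4:3  h5:3  h6:3  h7:0 — peak 3.
Total lineman-hours = 18 over 7 hours ⇒ peak ≥ ⌈18/7⌉ = 3, so 3 is optimal.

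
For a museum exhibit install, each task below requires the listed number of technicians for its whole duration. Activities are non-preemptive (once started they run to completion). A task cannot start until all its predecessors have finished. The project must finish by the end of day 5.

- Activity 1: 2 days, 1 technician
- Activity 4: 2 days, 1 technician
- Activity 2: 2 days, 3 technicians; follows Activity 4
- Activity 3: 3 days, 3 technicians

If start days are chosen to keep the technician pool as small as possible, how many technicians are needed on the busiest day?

Early-start (Activity 1@1, Activity 4@1, Activity 2@3, Activity 3@1) gives peak 6: d1:5  d2:5  d3:6  d4:3  d5:0.
Shift Activity 1→3, Activity 2→4.
Schedule Activity 1@3, Activity 4@1, Activity 2@4, Activity 3@1: d1:4  d2:4  d3:4  d4:4  d5:3 — peak 4.
Total technician-days = 19 over 5 days ⇒ peak ≥ ⌈19/5⌉ = 4, so 4 is optimal.

4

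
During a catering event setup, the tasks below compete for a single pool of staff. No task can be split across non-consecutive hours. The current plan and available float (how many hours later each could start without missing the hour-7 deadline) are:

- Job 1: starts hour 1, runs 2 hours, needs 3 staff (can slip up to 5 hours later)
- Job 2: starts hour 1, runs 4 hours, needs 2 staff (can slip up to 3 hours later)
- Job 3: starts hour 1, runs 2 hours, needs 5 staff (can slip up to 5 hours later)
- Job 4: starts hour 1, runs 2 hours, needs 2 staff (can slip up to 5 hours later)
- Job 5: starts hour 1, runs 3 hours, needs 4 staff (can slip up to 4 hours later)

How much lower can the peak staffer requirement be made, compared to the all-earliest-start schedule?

Early-start peak: h1:16  h2:16  h3:6  h4:2  h5:0  h6:0  h7:0 ⇒ 16.
Leveled (Job 1@1, Job 2@1, Job 3@3, Job 4@1, Job 5@5): h1:7  h2:7  h3:7  h4:7  h5:4  h6:4  h7:4 ⇒ 7.
Reduction 16 − 7 = 9.

9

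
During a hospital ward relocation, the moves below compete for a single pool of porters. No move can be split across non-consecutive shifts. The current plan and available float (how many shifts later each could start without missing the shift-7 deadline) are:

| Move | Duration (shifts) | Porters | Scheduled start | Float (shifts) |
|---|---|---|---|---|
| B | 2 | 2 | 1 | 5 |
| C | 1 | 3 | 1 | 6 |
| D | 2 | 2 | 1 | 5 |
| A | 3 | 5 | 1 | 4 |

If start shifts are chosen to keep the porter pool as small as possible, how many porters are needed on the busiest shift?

Early-start (B@1, C@1, D@1, A@1) gives peak 12: s1:12  s2:9  s3:5  s4:0  s5:0  s6:0  s7:0.
Shift D→2, A→4.
Schedule B@1, C@1, D@2, A@4: s1:5  s2:4  s3:2  s4:5  s5:5  s6:5  s7:0 — peak 5.

5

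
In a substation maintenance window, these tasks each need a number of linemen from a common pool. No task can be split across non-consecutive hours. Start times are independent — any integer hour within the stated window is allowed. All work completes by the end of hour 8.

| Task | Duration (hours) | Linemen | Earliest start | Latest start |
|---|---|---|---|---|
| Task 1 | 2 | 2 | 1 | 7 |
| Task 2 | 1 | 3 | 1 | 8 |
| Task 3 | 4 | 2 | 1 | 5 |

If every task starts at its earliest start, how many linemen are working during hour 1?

At early start, hour 1 has: Task 1, Task 2, Task 3.
Demand: 2 + 3 + 2 = 7.

7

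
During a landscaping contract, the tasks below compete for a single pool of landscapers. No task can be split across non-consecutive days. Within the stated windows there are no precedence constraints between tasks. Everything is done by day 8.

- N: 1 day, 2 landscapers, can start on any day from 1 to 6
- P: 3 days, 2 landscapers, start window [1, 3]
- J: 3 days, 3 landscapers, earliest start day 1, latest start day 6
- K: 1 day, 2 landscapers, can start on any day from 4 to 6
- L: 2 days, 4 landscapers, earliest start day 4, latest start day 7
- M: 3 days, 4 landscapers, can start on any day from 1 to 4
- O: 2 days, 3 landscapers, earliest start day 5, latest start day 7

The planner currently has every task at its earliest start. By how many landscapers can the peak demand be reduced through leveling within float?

5

Early-start peak: d1:11  d2:9  d3:9  d4:6  d5:7  d6:3  d7:0  d8:0 ⇒ 11.
Leveled (N@1, P@2, J@6, K@5, L@4, M@1, O@6): d1:6  d2:6  d3:6  d4:6  d5:6  d6:6  d7:6  d8:3 ⇒ 6.
Reduction 11 − 6 = 5.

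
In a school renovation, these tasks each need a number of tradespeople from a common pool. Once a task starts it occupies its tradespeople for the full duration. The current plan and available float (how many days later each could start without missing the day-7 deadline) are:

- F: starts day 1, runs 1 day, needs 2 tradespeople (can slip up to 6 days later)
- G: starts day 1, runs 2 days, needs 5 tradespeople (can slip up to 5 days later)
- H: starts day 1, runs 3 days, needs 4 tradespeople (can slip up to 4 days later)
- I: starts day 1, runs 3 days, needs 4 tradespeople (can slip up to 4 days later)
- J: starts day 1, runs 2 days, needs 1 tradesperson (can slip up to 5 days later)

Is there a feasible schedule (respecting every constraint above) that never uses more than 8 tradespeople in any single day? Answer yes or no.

yes

Schedule F@1, G@1, H@3, I@3, J@1: d1:8  d2:6  d3:8  d4:8  d5:8  d6:0  d7:0 — peak 8 ≤ 8.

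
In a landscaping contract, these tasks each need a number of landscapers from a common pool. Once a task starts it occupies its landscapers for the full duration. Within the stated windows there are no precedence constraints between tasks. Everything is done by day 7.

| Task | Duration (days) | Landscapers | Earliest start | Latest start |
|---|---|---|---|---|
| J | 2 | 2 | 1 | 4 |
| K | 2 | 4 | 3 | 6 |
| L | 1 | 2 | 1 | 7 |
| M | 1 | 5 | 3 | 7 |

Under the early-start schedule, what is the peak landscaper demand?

9

Early-start schedule: J@1, K@3, L@1, M@3.
Load per day: day 1: 4, day 2: 2, day 3: 9, day 4: 4, day 5: 0, day 6: 0, day 7: 0.
Peak is 9.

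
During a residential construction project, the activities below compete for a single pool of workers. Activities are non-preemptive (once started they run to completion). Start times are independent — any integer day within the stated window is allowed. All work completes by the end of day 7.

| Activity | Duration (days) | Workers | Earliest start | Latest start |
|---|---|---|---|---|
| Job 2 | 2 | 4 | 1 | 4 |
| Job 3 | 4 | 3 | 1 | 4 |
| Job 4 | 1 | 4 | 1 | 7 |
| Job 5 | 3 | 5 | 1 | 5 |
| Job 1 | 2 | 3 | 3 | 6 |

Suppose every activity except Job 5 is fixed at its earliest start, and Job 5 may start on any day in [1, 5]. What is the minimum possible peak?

Job 5@1: d1:16  d2:12  d3:11  d4:6  d5:0  d6:0  d7:0 → peak 16
Job 5@2: d1:11  d2:12  d3:11  d4:11  d5:0  d6:0  d7:0 → peak 12
Job 5@3: d1:11  d2:7  d3:11  d4:11  d5:5  d6:0  d7:0 → peak 11
Job 5@4: d1:11  d2:7  d3:6  d4:11  d5:5  d6:5  d7:0 → peak 11
Job 5@5: d1:11  d2:7  d3:6  d4:6  d5:5  d6:5  d7:5 → peak 11
Best is Job 5@3, peak 11.

11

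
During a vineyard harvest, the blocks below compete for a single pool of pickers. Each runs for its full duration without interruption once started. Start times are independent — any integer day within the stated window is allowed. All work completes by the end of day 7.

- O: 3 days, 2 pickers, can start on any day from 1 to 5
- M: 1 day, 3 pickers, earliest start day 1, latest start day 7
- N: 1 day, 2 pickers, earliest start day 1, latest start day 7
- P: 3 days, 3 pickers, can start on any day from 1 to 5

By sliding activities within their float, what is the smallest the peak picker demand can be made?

Early-start (O@1, M@1, N@1, P@1) gives peak 10: d1:10  d2:5  d3:5  d4:0  d5:0  d6:0  d7:0.
Shift M→4, P→5.
Schedule O@1, M@4, N@1, P@5: d1:4  d2:2  d3:2  d4:3  d5:3  d6:3  d7:3 — peak 4.

4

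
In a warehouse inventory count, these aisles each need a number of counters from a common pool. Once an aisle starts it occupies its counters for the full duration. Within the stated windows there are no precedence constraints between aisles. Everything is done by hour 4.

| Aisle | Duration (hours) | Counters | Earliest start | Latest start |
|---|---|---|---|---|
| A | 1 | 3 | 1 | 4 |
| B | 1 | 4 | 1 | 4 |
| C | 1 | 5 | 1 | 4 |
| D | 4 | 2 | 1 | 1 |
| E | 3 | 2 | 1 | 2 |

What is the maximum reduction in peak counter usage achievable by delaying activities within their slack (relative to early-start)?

8

Early-start peak: h1:16  h2:4  h3:4  h4:2 ⇒ 16.
Leveled (A@1, B@2, C@4, D@1, E@1): h1:7  h2:8  h3:4  h4:7 ⇒ 8.
Reduction 16 − 8 = 8.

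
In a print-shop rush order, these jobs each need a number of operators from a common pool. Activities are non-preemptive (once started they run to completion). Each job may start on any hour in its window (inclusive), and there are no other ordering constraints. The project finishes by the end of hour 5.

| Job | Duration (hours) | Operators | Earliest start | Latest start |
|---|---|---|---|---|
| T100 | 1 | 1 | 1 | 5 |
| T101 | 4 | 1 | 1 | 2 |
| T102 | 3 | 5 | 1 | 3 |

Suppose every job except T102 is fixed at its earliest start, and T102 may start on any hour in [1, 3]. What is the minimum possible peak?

T102@1: h1:7  h2:6  h3:6  h4:1  h5:0 → peak 7
T102@2: h1:2  h2:6  h3:6  h4:6  h5:0 → peak 6
T102@3: h1:2  h2:1  h3:6  h4:6  h5:5 → peak 6
Best is T102@2, peak 6.

6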